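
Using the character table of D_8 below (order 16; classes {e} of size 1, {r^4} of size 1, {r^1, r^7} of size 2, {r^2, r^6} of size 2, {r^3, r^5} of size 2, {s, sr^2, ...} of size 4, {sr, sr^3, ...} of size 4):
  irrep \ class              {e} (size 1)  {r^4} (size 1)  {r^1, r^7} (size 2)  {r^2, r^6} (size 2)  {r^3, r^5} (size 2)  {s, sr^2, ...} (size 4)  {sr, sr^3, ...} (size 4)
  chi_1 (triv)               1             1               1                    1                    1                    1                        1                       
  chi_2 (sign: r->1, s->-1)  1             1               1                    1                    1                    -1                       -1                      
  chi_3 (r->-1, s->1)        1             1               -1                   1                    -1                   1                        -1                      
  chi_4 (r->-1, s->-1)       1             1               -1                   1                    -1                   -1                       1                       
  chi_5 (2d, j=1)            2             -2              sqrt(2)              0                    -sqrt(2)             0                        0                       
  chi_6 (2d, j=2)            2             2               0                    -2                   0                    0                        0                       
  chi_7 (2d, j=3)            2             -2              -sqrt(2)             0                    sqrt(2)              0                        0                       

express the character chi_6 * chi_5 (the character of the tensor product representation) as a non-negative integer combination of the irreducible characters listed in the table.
chi_6 tensor chi_5 = chi_5 + chi_7 (all other irreducibles have multiplicity 0).

Why: The character of a tensor product is the pointwise product (chi_6 * chi_5)(C) = chi_6(C) * chi_5(C):
  {e}: (2)*(2), {r^4}: (2)*(-2), {r^1, r^7}: (0)*(sqrt(2)), {r^2, r^6}: (-2)*(0), {r^3, r^5}: (0)*(-sqrt(2)), {s, sr^2, ...}: (0)*(0), {sr, sr^3, ...}: (0)*(0)
so (chi_6 * chi_5) takes values
  {e} -> 4, {r^4} -> -4, {r^1, r^7} -> 0, {r^2, r^6} -> 0, {r^3, r^5} -> 0, {s, sr^2, ...} -> 0, {sr, sr^3, ...} -> 0.
Now take the inner product of this character with each irreducible chi from the table, <chi_6*chi_5, chi> = (1/16) sum_C |C| (chi_6*chi_5)(C) conj(chi(C)):
  <chi_6*chi_5, chi_1> = (1/16)[1*(4)*conj(1) + 1*(-4)*conj(1) + 2*(0)*conj(1) + 2*(0)*conj(1) + 2*(0)*conj(1) + 4*(0)*conj(1) + 4*(0)*conj(1)]
      = (1/16)[(4) + (-4) + (0) + (0) + (0) + (0) + (0)] = 0/16 = 0
  <chi_6*chi_5, chi_2> = (1/16)[1*(4)*conj(1) + 1*(-4)*conj(1) + 2*(0)*conj(1) + 2*(0)*conj(1) + 2*(0)*conj(1) + 4*(0)*conj(-1) + 4*(0)*conj(-1)]
      = (1/16)[(4) + (-4) + (0) + (0) + (0) + (0) + (0)] = 0/16 = 0
  <chi_6*chi_5, chi_3> = (1/16)[1*(4)*conj(1) + 1*(-4)*conj(1) + 2*(0)*conj(-1) + 2*(0)*conj(1) + 2*(0)*conj(-1) + 4*(0)*conj(1) + 4*(0)*conj(-1)]
      = (1/16)[(4) + (-4) + (0) + (0) + (0) + (0) + (0)] = 0/16 = 0
  <chi_6*chi_5, chi_4> = (1/16)[1*(4)*conj(1) + 1*(-4)*conj(1) + 2*(0)*conj(-1) + 2*(0)*conj(1) + 2*(0)*conj(-1) + 4*(0)*conj(-1) + 4*(0)*conj(1)]
      = (1/16)[(4) + (-4) + (0) + (0) + (0) + (0) + (0)] = 0/16 = 0
  <chi_6*chi_5, chi_5> = (1/16)[1*(4)*conj(2) + 1*(-4)*conj(-2) + 2*(0)*conj(sqrt(2)) + 2*(0)*conj(0) + 2*(0)*conj(-sqrt(2)) + 4*(0)*conj(0) + 4*(0)*conj(0)]
      = (1/16)[(8) + (8) + (0) + (0) + (0) + (0) + (0)] = 16/16 = 1
  <chi_6*chi_5, chi_6> = (1/16)[1*(4)*conj(2) + 1*(-4)*conj(2) + 2*(0)*conj(0) + 2*(0)*conj(-2) + 2*(0)*conj(0) + 4*(0)*conj(0) + 4*(0)*conj(0)]
      = (1/16)[(8) + (-8) + (0) + (0) + (0) + (0) + (0)] = 0/16 = 0
  <chi_6*chi_5, chi_7> = (1/16)[1*(4)*conj(2) + 1*(-4)*conj(-2) + 2*(0)*conj(-sqrt(2)) + 2*(0)*conj(0) + 2*(0)*conj(sqrt(2)) + 4*(0)*conj(0) + 4*(0)*conj(0)]
      = (1/16)[(8) + (8) + (0) + (0) + (0) + (0) + (0)] = 16/16 = 1
Hence the multiplicities are chi_5: 1, chi_7: 1. Dimension check: dim(chi_6)*dim(chi_5) = 2*2 = 4 and sum (mult * dim) = 1*2 + 1*2 = 4.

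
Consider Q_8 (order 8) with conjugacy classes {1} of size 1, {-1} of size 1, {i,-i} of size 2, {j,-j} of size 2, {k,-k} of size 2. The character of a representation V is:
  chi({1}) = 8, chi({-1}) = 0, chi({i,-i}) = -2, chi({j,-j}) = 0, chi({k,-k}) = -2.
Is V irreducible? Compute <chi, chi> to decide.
Not irreducible (reducible): <chi, chi> = 10 > 1.

Argument: <chi, chi> = (1/|G|) sum_C |C| * |chi(C)|^2 = (1/8)[1*|8|^2 + 1*|0|^2 + 2*|-2|^2 + 2*|0|^2 + 2*|-2|^2]
  = (1/8)[(64) + (0) + (8) + (0) + (8)] = 80/8 = 10.
A character is irreducible iff <chi, chi> = 1, so this representation is reducible.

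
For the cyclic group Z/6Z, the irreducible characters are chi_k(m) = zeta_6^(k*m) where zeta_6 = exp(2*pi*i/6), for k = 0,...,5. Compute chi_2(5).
chi_2(5) = zeta_6^10 = exp(-2*I*pi/3)

Details: chi_2(5) = zeta_6^(2*5) = zeta_6^10. Since zeta_6^6 = 1, this equals zeta_6^4 = exp(2*pi*i*4/6) = exp(-2*I*pi/3).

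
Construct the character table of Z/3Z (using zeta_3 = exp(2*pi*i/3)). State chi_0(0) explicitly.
Character table of Z/3Z (irreps indexed chi_0,...,chi_2 with chi_k(m) = zeta_3^(k*m), zeta_3 = exp(2*pi*i/3)):
  irrep \ class  {0} (size 1)  {1} (size 1)    {2} (size 1)  
  chi_0          1             1               1             
  chi_1          1             exp(2*I*pi/3)   exp(-2*I*pi/3)
  chi_2          1             exp(-2*I*pi/3)  exp(2*I*pi/3) 

Spot check: chi_0(0) = zeta_3^(0*0) = zeta_3^0 = 1.

Working: Z/3Z is abelian, so all 3 irreducible complex representations are 1-dimensional. They are given by chi_k(m) = zeta_3^(k*m) for k = 0,...,2. Row orthogonality: sum_m chi_k(m) conj(chi_l(m)) = 3 * [k = l].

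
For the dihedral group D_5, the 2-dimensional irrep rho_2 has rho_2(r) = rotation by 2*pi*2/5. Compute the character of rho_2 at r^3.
chi_{rho_2}(r^3) = 2*cos(2*pi*2*3/5) = -1/2 + sqrt(5)/2

Why: rho_2(r^3) is rotation by angle 2*pi*2*3/5, whose trace is 2*cos(2*pi*2*3/5) = -1/2 + sqrt(5)/2.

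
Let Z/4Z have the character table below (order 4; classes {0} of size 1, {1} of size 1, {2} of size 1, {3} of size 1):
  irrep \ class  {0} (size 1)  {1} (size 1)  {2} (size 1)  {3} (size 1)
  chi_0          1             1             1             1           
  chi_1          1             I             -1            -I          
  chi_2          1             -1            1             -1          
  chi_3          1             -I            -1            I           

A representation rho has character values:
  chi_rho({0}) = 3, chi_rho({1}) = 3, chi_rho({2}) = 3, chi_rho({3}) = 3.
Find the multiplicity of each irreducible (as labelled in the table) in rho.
Multiplicities: chi_0: 3, chi_1: 0, chi_2: 0, chi_3: 0.

Use <chi_rho, chi> = (1/|G|) sum_C |C| * chi_rho(C) * conj(chi(C)) with |G| = 4 for each irreducible chi in the table:
  <chi_rho, chi_0> = (1/4)[1*(3)*conj(1) + 1*(3)*conj(1) + 1*(3)*conj(1) + 1*(3)*conj(1)]
      = (1/4)[(3) + (3) + (3) + (3)] = 12/4 = 3
  <chi_rho, chi_1> = (1/4)[1*(3)*conj(1) + 1*(3)*conj(I) + 1*(3)*conj(-1) + 1*(3)*conj(-I)]
      = (1/4)[(3) + (-3*I) + (-3) + (3*I)] = 0/4 = 0
  <chi_rho, chi_2> = (1/4)[1*(3)*conj(1) + 1*(3)*conj(-1) + 1*(3)*conj(1) + 1*(3)*conj(-1)]
      = (1/4)[(3) + (-3) + (3) + (-3)] = 0/4 = 0
  <chi_rho, chi_3> = (1/4)[1*(3)*conj(1) + 1*(3)*conj(-I) + 1*(3)*conj(-1) + 1*(3)*conj(I)]
      = (1/4)[(3) + (3*I) + (-3) + (-3*I)] = 0/4 = 0
(Exp terms are combined using exp(i*s)*conj(exp(i*t)) = exp(i*(s-t)), and sums of them are collapsed using the identity that for every m > 1 the m distinct m-th roots of unity sum to 0, e.g. 1 + exp(2*I*pi/3) + exp(-2*I*pi/3) = 0.)
Dimension check: dim(rho) = sum (mult * dim) = 3*1 + 0*1 + 0*1 + 0*1 = 3 = chi_rho(e) = 3.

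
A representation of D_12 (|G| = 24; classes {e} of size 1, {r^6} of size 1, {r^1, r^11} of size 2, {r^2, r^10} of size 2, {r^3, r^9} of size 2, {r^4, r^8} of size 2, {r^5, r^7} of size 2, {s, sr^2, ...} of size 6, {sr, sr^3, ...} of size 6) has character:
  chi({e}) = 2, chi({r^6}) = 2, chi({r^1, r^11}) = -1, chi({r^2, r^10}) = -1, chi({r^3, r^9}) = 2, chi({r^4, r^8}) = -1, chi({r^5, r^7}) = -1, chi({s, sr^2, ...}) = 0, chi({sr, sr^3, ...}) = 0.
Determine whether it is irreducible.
Irreducible: <chi, chi> = 1.

Argument: <chi, chi> = (1/|G|) sum_C |C| * |chi(C)|^2 = (1/24)[1*|2|^2 + 1*|2|^2 + 2*|-1|^2 + 2*|-1|^2 + 2*|2|^2 + 2*|-1|^2 + 2*|-1|^2 + 6*|0|^2 + 6*|0|^2]
  = (1/24)[(4) + (4) + (2) + (2) + (8) + (2) + (2) + (0) + (0)] = 24/24 = 1.
A character is irreducible iff <chi, chi> = 1, so this representation is irreducible.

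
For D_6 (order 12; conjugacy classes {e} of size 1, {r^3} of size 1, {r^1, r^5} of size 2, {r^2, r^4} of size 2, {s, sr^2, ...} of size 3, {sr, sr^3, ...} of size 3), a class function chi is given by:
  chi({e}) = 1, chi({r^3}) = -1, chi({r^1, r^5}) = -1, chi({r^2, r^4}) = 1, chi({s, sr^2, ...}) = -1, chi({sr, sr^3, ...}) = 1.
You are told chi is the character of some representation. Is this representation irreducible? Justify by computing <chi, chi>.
Irreducible: <chi, chi> = 1.

Argument: <chi, chi> = (1/|G|) sum_C |C| * |chi(C)|^2 = (1/12)[1*|1|^2 + 1*|-1|^2 + 2*|-1|^2 + 2*|1|^2 + 3*|-1|^2 + 3*|1|^2]
  = (1/12)[(1) + (1) + (2) + (2) + (3) + (3)] = 12/12 = 1.
A character is irreducible iff <chi, chi> = 1, so this representation is irreducible.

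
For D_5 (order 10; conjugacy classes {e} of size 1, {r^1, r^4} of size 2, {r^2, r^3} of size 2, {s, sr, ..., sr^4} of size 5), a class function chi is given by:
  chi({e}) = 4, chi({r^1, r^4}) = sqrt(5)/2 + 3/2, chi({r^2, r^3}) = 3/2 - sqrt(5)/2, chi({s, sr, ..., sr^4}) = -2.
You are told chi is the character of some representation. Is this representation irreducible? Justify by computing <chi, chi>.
Not irreducible (reducible): <chi, chi> = 5 > 1.

Reasoning: <chi, chi> = (1/|G|) sum_C |C| * |chi(C)|^2 = (1/10)[1*|4|^2 + 2*|sqrt(5)/2 + 3/2|^2 + 2*|3/2 - sqrt(5)/2|^2 + 5*|-2|^2]
  = (1/10)[(16) + (3*sqrt(5) + 7) + (7 - 3*sqrt(5)) + (20)] = 50/10 = 5.
A character is irreducible iff <chi, chi> = 1, so this representation is reducible.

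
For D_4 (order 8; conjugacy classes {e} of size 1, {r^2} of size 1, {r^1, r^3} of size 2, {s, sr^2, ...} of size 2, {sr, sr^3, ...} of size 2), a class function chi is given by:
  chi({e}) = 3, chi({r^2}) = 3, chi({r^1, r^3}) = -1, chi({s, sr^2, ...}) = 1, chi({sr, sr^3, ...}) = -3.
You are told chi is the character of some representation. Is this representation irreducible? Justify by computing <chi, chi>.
Not irreducible (reducible): <chi, chi> = 5 > 1.

Argument: <chi, chi> = (1/|G|) sum_C |C| * |chi(C)|^2 = (1/8)[1*|3|^2 + 1*|3|^2 + 2*|-1|^2 + 2*|1|^2 + 2*|-3|^2]
  = (1/8)[(9) + (9) + (2) + (2) + (18)] = 40/8 = 5.
A character is irreducible iff <chi, chi> = 1, so this representation is reducible.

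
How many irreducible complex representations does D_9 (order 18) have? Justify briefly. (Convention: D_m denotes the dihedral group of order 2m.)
6

Argument: The number of irreducible complex representations of a finite group equals its number of conjugacy classes. D_9 has 6 conjugacy classes ((n+3)/2 for n odd), so D_9 (order 18) has exactly 6 irreducible complex representations.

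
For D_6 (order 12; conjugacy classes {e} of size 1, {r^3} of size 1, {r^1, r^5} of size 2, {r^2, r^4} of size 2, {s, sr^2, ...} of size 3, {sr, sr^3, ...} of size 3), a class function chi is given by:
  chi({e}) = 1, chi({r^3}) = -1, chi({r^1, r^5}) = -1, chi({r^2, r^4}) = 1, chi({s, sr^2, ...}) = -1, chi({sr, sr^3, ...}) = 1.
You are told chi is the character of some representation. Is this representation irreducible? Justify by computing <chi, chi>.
Irreducible: <chi, chi> = 1.

Details: <chi, chi> = (1/|G|) sum_C |C| * |chi(C)|^2 = (1/12)[1*|1|^2 + 1*|-1|^2 + 2*|-1|^2 + 2*|1|^2 + 3*|-1|^2 + 3*|1|^2]
  = (1/12)[(1) + (1) + (2) + (2) + (3) + (3)] = 12/12 = 1.
A character is irreducible iff <chi, chi> = 1, so this representation is irreducible.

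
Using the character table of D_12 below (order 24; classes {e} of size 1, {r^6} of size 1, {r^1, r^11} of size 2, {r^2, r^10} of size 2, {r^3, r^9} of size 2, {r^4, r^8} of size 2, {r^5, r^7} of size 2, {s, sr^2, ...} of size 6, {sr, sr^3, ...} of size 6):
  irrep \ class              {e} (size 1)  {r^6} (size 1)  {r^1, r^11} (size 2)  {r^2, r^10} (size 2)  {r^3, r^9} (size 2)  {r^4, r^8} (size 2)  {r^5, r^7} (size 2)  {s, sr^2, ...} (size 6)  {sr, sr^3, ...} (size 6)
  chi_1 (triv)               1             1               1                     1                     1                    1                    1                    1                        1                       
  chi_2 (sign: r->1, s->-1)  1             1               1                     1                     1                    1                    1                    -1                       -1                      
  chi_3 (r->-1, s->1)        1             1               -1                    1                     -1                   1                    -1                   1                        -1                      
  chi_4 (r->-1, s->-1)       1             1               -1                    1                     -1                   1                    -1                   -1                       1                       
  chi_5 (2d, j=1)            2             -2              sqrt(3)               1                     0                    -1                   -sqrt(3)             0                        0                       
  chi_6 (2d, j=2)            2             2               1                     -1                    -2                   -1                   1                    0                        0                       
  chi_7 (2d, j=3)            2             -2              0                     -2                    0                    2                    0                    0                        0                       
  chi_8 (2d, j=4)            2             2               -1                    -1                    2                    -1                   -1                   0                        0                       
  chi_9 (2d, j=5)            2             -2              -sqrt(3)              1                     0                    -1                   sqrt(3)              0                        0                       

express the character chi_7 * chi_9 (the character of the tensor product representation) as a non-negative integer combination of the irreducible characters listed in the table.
chi_7 tensor chi_9 = chi_6 + chi_8 (all other irreducibles have multiplicity 0).

Details: The character of a tensor product is the pointwise product (chi_7 * chi_9)(C) = chi_7(C) * chi_9(C):
  {e}: (2)*(2), {r^6}: (-2)*(-2), {r^1, r^11}: (0)*(-sqrt(3)), {r^2, r^10}: (-2)*(1), {r^3, r^9}: (0)*(0), {r^4, r^8}: (2)*(-1), {r^5, r^7}: (0)*(sqrt(3)), {s, sr^2, ...}: (0)*(0), {sr, sr^3, ...}: (0)*(0)
so (chi_7 * chi_9) takes values
  {e} -> 4, {r^6} -> 4, {r^1, r^11} -> 0, {r^2, r^10} -> -2, {r^3, r^9} -> 0, {r^4, r^8} -> -2, {r^5, r^7} -> 0, {s, sr^2, ...} -> 0, {sr, sr^3, ...} -> 0.
Now take the inner product of this character with each irreducible chi from the table, <chi_7*chi_9, chi> = (1/24) sum_C |C| (chi_7*chi_9)(C) conj(chi(C)):
  <chi_7*chi_9, chi_1> = (1/24)[1*(4)*conj(1) + 1*(4)*conj(1) + 2*(0)*conj(1) + 2*(-2)*conj(1) + 2*(0)*conj(1) + 2*(-2)*conj(1) + 2*(0)*conj(1) + 6*(0)*conj(1) + 6*(0)*conj(1)]
      = (1/24)[(4) + (4) + (0) + (-4) + (0) + (-4) + (0) + (0) + (0)] = 0/24 = 0
  <chi_7*chi_9, chi_2> = (1/24)[1*(4)*conj(1) + 1*(4)*conj(1) + 2*(0)*conj(1) + 2*(-2)*conj(1) + 2*(0)*conj(1) + 2*(-2)*conj(1) + 2*(0)*conj(1) + 6*(0)*conj(-1) + 6*(0)*conj(-1)]
      = (1/24)[(4) + (4) + (0) + (-4) + (0) + (-4) + (0) + (0) + (0)] = 0/24 = 0
  <chi_7*chi_9, chi_3> = (1/24)[1*(4)*conj(1) + 1*(4)*conj(1) + 2*(0)*conj(-1) + 2*(-2)*conj(1) + 2*(0)*conj(-1) + 2*(-2)*conj(1) + 2*(0)*conj(-1) + 6*(0)*conj(1) + 6*(0)*conj(-1)]
      = (1/24)[(4) + (4) + (0) + (-4) + (0) + (-4) + (0) + (0) + (0)] = 0/24 = 0
  <chi_7*chi_9, chi_4> = (1/24)[1*(4)*conj(1) + 1*(4)*conj(1) + 2*(0)*conj(-1) + 2*(-2)*conj(1) + 2*(0)*conj(-1) + 2*(-2)*conj(1) + 2*(0)*conj(-1) + 6*(0)*conj(-1) + 6*(0)*conj(1)]
      = (1/24)[(4) + (4) + (0) + (-4) + (0) + (-4) + (0) + (0) + (0)] = 0/24 = 0
  <chi_7*chi_9, chi_5> = (1/24)[1*(4)*conj(2) + 1*(4)*conj(-2) + 2*(0)*conj(sqrt(3)) + 2*(-2)*conj(1) + 2*(0)*conj(0) + 2*(-2)*conj(-1) + 2*(0)*conj(-sqrt(3)) + 6*(0)*conj(0) + 6*(0)*conj(0)]
      = (1/24)[(8) + (-8) + (0) + (-4) + (0) + (4) + (0) + (0) + (0)] = 0/24 = 0
  <chi_7*chi_9, chi_6> = (1/24)[1*(4)*conj(2) + 1*(4)*conj(2) + 2*(0)*conj(1) + 2*(-2)*conj(-1) + 2*(0)*conj(-2) + 2*(-2)*conj(-1) + 2*(0)*conj(1) + 6*(0)*conj(0) + 6*(0)*conj(0)]
      = (1/24)[(8) + (8) + (0) + (4) + (0) + (4) + (0) + (0) + (0)] = 24/24 = 1
  <chi_7*chi_9, chi_7> = (1/24)[1*(4)*conj(2) + 1*(4)*conj(-2) + 2*(0)*conj(0) + 2*(-2)*conj(-2) + 2*(0)*conj(0) + 2*(-2)*conj(2) + 2*(0)*conj(0) + 6*(0)*conj(0) + 6*(0)*conj(0)]
      = (1/24)[(8) + (-8) + (0) + (8) + (0) + (-8) + (0) + (0) + (0)] = 0/24 = 0
  <chi_7*chi_9, chi_8> = (1/24)[1*(4)*conj(2) + 1*(4)*conj(2) + 2*(0)*conj(-1) + 2*(-2)*conj(-1) + 2*(0)*conj(2) + 2*(-2)*conj(-1) + 2*(0)*conj(-1) + 6*(0)*conj(0) + 6*(0)*conj(0)]
      = (1/24)[(8) + (8) + (0) + (4) + (0) + (4) + (0) + (0) + (0)] = 24/24 = 1
  <chi_7*chi_9, chi_9> = (1/24)[1*(4)*conj(2) + 1*(4)*conj(-2) + 2*(0)*conj(-sqrt(3)) + 2*(-2)*conj(1) + 2*(0)*conj(0) + 2*(-2)*conj(-1) + 2*(0)*conj(sqrt(3)) + 6*(0)*conj(0) + 6*(0)*conj(0)]
      = (1/24)[(8) + (-8) + (0) + (-4) + (0) + (4) + (0) + (0) + (0)] = 0/24 = 0
Hence the multiplicities are chi_6: 1, chi_8: 1. Dimension check: dim(chi_7)*dim(chi_9) = 2*2 = 4 and sum (mult * dim) = 1*2 + 1*2 = 4.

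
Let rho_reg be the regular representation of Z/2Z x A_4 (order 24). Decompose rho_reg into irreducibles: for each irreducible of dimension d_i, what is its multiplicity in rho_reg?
Each irreducible V_i of dimension d_i appears with multiplicity d_i, i.e. rho_reg = (direct sum over all irreducibles V_i) d_i V_i. The irreducible dimensions for Z/2Z x A_4 are 1, 1, 1, 1, 1, 1, 3, 3: 6 irreducibles of dimension 1, each with multiplicity 1; 2 irreducibles of dimension 3, each with multiplicity 3. Total dimension 6*1*1 + 2*3*3 = 24 = |G|.

Derivation: General theorem: in the regular representation of a finite group G, each irreducible appears with multiplicity equal to its dimension. Check: dim(rho_reg) = sum d_i^2 = 1 + 1 + 1 + 1 + 1 + 1 + 9 + 9 = 24 = |G|.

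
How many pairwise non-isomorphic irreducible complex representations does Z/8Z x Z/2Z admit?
16

Proof sketch: The number of irreducible complex representations of a finite group equals its number of conjugacy classes. Z/8Z x Z/2Z is abelian of order 16, so every element is its own conjugacy class: 16 classes, so Z/8Z x Z/2Z (order 16) has exactly 16 irreducible complex representations.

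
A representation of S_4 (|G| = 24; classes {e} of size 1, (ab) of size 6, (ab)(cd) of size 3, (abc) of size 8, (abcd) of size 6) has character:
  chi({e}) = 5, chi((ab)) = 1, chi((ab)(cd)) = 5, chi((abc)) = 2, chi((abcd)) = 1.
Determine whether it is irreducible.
Not irreducible (reducible): <chi, chi> = 6 > 1.

Derivation: <chi, chi> = (1/|G|) sum_C |C| * |chi(C)|^2 = (1/24)[1*|5|^2 + 6*|1|^2 + 3*|5|^2 + 8*|2|^2 + 6*|1|^2]
  = (1/24)[(25) + (6) + (75) + (32) + (6)] = 144/24 = 6.
A character is irreducible iff <chi, chi> = 1, so this representation is reducible.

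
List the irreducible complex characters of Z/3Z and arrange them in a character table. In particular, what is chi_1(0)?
Character table of Z/3Z (irreps indexed chi_0,...,chi_2 with chi_k(m) = zeta_3^(k*m), zeta_3 = exp(2*pi*i/3)):
  irrep \ class  {0} (size 1)  {1} (size 1)    {2} (size 1)  
  chi_0          1             1               1             
  chi_1          1             exp(2*I*pi/3)   exp(-2*I*pi/3)
  chi_2          1             exp(-2*I*pi/3)  exp(2*I*pi/3) 

Spot check: chi_1(0) = zeta_3^(1*0) = zeta_3^0 = 1.

Why: Z/3Z is abelian, so all 3 irreducible complex representations are 1-dimensional. They are given by chi_k(m) = zeta_3^(k*m) for k = 0,...,2. Row orthogonality: sum_m chi_k(m) conj(chi_l(m)) = 3 * [k = l].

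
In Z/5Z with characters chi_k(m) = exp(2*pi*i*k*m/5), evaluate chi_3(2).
chi_3(2) = zeta_5^6 = exp(2*I*pi/5)

Why: chi_3(2) = zeta_5^(3*2) = zeta_5^6. Since zeta_5^5 = 1, this equals zeta_5^1 = exp(2*pi*i*1/5) = exp(2*I*pi/5).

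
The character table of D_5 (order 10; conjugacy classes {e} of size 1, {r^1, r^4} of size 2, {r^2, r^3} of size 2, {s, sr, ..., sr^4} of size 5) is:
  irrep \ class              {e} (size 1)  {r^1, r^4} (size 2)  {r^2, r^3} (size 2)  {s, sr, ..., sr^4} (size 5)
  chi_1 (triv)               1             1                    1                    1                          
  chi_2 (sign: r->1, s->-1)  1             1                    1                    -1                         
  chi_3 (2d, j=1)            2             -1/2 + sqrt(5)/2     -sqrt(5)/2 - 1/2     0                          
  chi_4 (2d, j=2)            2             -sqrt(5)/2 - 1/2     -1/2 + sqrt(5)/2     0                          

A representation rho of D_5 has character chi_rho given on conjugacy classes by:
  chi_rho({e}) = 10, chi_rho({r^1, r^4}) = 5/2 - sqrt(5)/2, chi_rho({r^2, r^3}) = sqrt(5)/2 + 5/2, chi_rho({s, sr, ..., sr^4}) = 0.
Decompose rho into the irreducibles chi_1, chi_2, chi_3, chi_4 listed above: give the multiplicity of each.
Multiplicities: chi_1: 2, chi_2: 2, chi_3: 1, chi_4: 2.

Reasoning: Use <chi_rho, chi> = (1/|G|) sum_C |C| * chi_rho(C) * conj(chi(C)) with |G| = 10 for each irreducible chi in the table:
  <chi_rho, chi_1> = (1/10)[1*(10)*conj(1) + 2*(5/2 - sqrt(5)/2)*conj(1) + 2*(sqrt(5)/2 + 5/2)*conj(1) + 5*(0)*conj(1)]
      = (1/10)[(10) + (5 - sqrt(5)) + (sqrt(5) + 5) + (0)] = 20/10 = 2
  <chi_rho, chi_2> = (1/10)[1*(10)*conj(1) + 2*(5/2 - sqrt(5)/2)*conj(1) + 2*(sqrt(5)/2 + 5/2)*conj(1) + 5*(0)*conj(-1)]
      = (1/10)[(10) + (5 - sqrt(5)) + (sqrt(5) + 5) + (0)] = 20/10 = 2
  <chi_rho, chi_3> = (1/10)[1*(10)*conj(2) + 2*(5/2 - sqrt(5)/2)*conj(-1/2 + sqrt(5)/2) + 2*(sqrt(5)/2 + 5/2)*conj(-sqrt(5)/2 - 1/2) + 5*(0)*conj(0)]
      = (1/10)[(20) + (-5 + 3*sqrt(5)) + (-3*sqrt(5) - 5) + (0)] = 10/10 = 1
  <chi_rho, chi_4> = (1/10)[1*(10)*conj(2) + 2*(5/2 - sqrt(5)/2)*conj(-sqrt(5)/2 - 1/2) + 2*(sqrt(5)/2 + 5/2)*conj(-1/2 + sqrt(5)/2) + 5*(0)*conj(0)]
      = (1/10)[(20) + (-2*sqrt(5)) + (2*sqrt(5)) + (0)] = 20/10 = 2
Dimension check: dim(rho) = sum (mult * dim) = 2*1 + 2*1 + 1*2 + 2*2 = 10 = chi_rho(e) = 10.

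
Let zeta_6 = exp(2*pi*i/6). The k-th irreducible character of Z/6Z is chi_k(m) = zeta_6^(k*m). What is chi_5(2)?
chi_5(2) = zeta_6^10 = exp(-2*I*pi/3)

Solution. chi_5(2) = zeta_6^(5*2) = zeta_6^10. Since zeta_6^6 = 1, this equals zeta_6^4 = exp(2*pi*i*4/6) = exp(-2*I*pi/3).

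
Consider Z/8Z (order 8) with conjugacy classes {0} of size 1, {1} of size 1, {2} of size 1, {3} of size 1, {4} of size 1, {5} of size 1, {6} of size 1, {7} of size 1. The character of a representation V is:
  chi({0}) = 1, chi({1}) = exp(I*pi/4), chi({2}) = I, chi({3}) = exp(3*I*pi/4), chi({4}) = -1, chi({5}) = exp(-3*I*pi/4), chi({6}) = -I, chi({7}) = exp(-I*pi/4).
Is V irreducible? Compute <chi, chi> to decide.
Irreducible: <chi, chi> = 1.

Reasoning: <chi, chi> = (1/|G|) sum_C |C| * |chi(C)|^2 = (1/8)[1*|1|^2 + 1*|exp(I*pi/4)|^2 + 1*|I|^2 + 1*|exp(3*I*pi/4)|^2 + 1*|-1|^2 + 1*|exp(-3*I*pi/4)|^2 + 1*|-I|^2 + 1*|exp(-I*pi/4)|^2]
  = (1/8)[(1) + (1) + (1) + (1) + (1) + (1) + (1) + (1)] = 8/8 = 1.
(Exp terms are combined using exp(i*s)*conj(exp(i*t)) = exp(i*(s-t)), and sums of them are collapsed using the identity that for every m > 1 the m distinct m-th roots of unity sum to 0, e.g. 1 + exp(2*I*pi/3) + exp(-2*I*pi/3) = 0.)
A character is irreducible iff <chi, chi> = 1, so this representation is irreducible.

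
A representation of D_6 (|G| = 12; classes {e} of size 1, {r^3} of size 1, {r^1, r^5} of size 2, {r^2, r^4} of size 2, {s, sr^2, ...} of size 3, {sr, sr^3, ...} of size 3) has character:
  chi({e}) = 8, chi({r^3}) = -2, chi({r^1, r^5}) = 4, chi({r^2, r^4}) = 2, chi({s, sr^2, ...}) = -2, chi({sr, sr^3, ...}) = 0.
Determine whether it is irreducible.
Not irreducible (reducible): <chi, chi> = 10 > 1.

Reasoning: <chi, chi> = (1/|G|) sum_C |C| * |chi(C)|^2 = (1/12)[1*|8|^2 + 1*|-2|^2 + 2*|4|^2 + 2*|2|^2 + 3*|-2|^2 + 3*|0|^2]
  = (1/12)[(64) + (4) + (32) + (8) + (12) + (0)] = 120/12 = 10.
A character is irreducible iff <chi, chi> = 1, so this representation is reducible.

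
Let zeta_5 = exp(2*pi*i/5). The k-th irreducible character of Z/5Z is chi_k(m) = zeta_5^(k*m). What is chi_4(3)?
chi_4(3) = zeta_5^12 = exp(4*I*pi/5)

Why: chi_4(3) = zeta_5^(4*3) = zeta_5^12. Since zeta_5^5 = 1, this equals zeta_5^2 = exp(2*pi*i*2/5) = exp(4*I*pi/5).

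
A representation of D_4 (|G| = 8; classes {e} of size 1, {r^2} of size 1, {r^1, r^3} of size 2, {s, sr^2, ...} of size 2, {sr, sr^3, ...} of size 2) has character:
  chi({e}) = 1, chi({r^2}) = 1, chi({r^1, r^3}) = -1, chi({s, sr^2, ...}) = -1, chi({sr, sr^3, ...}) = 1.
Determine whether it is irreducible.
Irreducible: <chi, chi> = 1.

Solution. <chi, chi> = (1/|G|) sum_C |C| * |chi(C)|^2 = (1/8)[1*|1|^2 + 1*|1|^2 + 2*|-1|^2 + 2*|-1|^2 + 2*|1|^2]
  = (1/8)[(1) + (1) + (2) + (2) + (2)] = 8/8 = 1.
A character is irreducible iff <chi, chi> = 1, so this representation is irreducible.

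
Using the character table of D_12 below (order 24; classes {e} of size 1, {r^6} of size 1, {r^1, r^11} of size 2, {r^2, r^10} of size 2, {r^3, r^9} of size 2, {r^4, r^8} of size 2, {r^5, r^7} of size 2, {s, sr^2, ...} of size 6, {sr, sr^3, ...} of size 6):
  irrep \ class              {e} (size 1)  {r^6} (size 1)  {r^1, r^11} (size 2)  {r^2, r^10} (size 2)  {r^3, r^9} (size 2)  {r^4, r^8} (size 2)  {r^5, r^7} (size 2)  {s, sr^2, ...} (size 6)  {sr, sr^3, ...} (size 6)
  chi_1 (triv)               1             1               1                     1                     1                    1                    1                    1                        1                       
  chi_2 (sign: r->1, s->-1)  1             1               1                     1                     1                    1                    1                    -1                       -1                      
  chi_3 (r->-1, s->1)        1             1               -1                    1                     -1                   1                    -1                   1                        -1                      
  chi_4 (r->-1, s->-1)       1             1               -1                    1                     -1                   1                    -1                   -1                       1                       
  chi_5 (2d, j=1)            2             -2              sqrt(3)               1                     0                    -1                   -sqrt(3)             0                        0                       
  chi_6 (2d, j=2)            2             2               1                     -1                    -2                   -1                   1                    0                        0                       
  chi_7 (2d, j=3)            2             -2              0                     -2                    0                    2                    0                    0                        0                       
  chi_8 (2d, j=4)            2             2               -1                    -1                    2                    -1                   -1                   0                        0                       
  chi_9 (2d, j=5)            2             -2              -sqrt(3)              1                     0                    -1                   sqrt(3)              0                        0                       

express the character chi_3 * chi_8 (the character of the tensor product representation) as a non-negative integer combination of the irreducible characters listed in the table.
chi_3 tensor chi_8 = chi_6 (all other irreducibles have multiplicity 0).

Working: The character of a tensor product is the pointwise product (chi_3 * chi_8)(C) = chi_3(C) * chi_8(C):
  {e}: (1)*(2), {r^6}: (1)*(2), {r^1, r^11}: (-1)*(-1), {r^2, r^10}: (1)*(-1), {r^3, r^9}: (-1)*(2), {r^4, r^8}: (1)*(-1), {r^5, r^7}: (-1)*(-1), {s, sr^2, ...}: (1)*(0), {sr, sr^3, ...}: (-1)*(0)
so (chi_3 * chi_8) takes values
  {e} -> 2, {r^6} -> 2, {r^1, r^11} -> 1, {r^2, r^10} -> -1, {r^3, r^9} -> -2, {r^4, r^8} -> -1, {r^5, r^7} -> 1, {s, sr^2, ...} -> 0, {sr, sr^3, ...} -> 0.
Now take the inner product of this character with each irreducible chi from the table, <chi_3*chi_8, chi> = (1/24) sum_C |C| (chi_3*chi_8)(C) conj(chi(C)):
  <chi_3*chi_8, chi_1> = (1/24)[1*(2)*conj(1) + 1*(2)*conj(1) + 2*(1)*conj(1) + 2*(-1)*conj(1) + 2*(-2)*conj(1) + 2*(-1)*conj(1) + 2*(1)*conj(1) + 6*(0)*conj(1) + 6*(0)*conj(1)]
      = (1/24)[(2) + (2) + (2) + (-2) + (-4) + (-2) + (2) + (0) + (0)] = 0/24 = 0
  <chi_3*chi_8, chi_2> = (1/24)[1*(2)*conj(1) + 1*(2)*conj(1) + 2*(1)*conj(1) + 2*(-1)*conj(1) + 2*(-2)*conj(1) + 2*(-1)*conj(1) + 2*(1)*conj(1) + 6*(0)*conj(-1) + 6*(0)*conj(-1)]
      = (1/24)[(2) + (2) + (2) + (-2) + (-4) + (-2) + (2) + (0) + (0)] = 0/24 = 0
  <chi_3*chi_8, chi_3> = (1/24)[1*(2)*conj(1) + 1*(2)*conj(1) + 2*(1)*conj(-1) + 2*(-1)*conj(1) + 2*(-2)*conj(-1) + 2*(-1)*conj(1) + 2*(1)*conj(-1) + 6*(0)*conj(1) + 6*(0)*conj(-1)]
      = (1/24)[(2) + (2) + (-2) + (-2) + (4) + (-2) + (-2) + (0) + (0)] = 0/24 = 0
  <chi_3*chi_8, chi_4> = (1/24)[1*(2)*conj(1) + 1*(2)*conj(1) + 2*(1)*conj(-1) + 2*(-1)*conj(1) + 2*(-2)*conj(-1) + 2*(-1)*conj(1) + 2*(1)*conj(-1) + 6*(0)*conj(-1) + 6*(0)*conj(1)]
      = (1/24)[(2) + (2) + (-2) + (-2) + (4) + (-2) + (-2) + (0) + (0)] = 0/24 = 0
  <chi_3*chi_8, chi_5> = (1/24)[1*(2)*conj(2) + 1*(2)*conj(-2) + 2*(1)*conj(sqrt(3)) + 2*(-1)*conj(1) + 2*(-2)*conj(0) + 2*(-1)*conj(-1) + 2*(1)*conj(-sqrt(3)) + 6*(0)*conj(0) + 6*(0)*conj(0)]
      = (1/24)[(4) + (-4) + (2*sqrt(3)) + (-2) + (0) + (2) + (-2*sqrt(3)) + (0) + (0)] = 0/24 = 0
  <chi_3*chi_8, chi_6> = (1/24)[1*(2)*conj(2) + 1*(2)*conj(2) + 2*(1)*conj(1) + 2*(-1)*conj(-1) + 2*(-2)*conj(-2) + 2*(-1)*conj(-1) + 2*(1)*conj(1) + 6*(0)*conj(0) + 6*(0)*conj(0)]
      = (1/24)[(4) + (4) + (2) + (2) + (8) + (2) + (2) + (0) + (0)] = 24/24 = 1
  <chi_3*chi_8, chi_7> = (1/24)[1*(2)*conj(2) + 1*(2)*conj(-2) + 2*(1)*conj(0) + 2*(-1)*conj(-2) + 2*(-2)*conj(0) + 2*(-1)*conj(2) + 2*(1)*conj(0) + 6*(0)*conj(0) + 6*(0)*conj(0)]
      = (1/24)[(4) + (-4) + (0) + (4) + (0) + (-4) + (0) + (0) + (0)] = 0/24 = 0
  <chi_3*chi_8, chi_8> = (1/24)[1*(2)*conj(2) + 1*(2)*conj(2) + 2*(1)*conj(-1) + 2*(-1)*conj(-1) + 2*(-2)*conj(2) + 2*(-1)*conj(-1) + 2*(1)*conj(-1) + 6*(0)*conj(0) + 6*(0)*conj(0)]
      = (1/24)[(4) + (4) + (-2) + (2) + (-8) + (2) + (-2) + (0) + (0)] = 0/24 = 0
  <chi_3*chi_8, chi_9> = (1/24)[1*(2)*conj(2) + 1*(2)*conj(-2) + 2*(1)*conj(-sqrt(3)) + 2*(-1)*conj(1) + 2*(-2)*conj(0) + 2*(-1)*conj(-1) + 2*(1)*conj(sqrt(3)) + 6*(0)*conj(0) + 6*(0)*conj(0)]
      = (1/24)[(4) + (-4) + (-2*sqrt(3)) + (-2) + (0) + (2) + (2*sqrt(3)) + (0) + (0)] = 0/24 = 0
Hence the multiplicities are chi_6: 1. Dimension check: dim(chi_3)*dim(chi_8) = 1*2 = 2 and sum (mult * dim) = 1*2 = 2.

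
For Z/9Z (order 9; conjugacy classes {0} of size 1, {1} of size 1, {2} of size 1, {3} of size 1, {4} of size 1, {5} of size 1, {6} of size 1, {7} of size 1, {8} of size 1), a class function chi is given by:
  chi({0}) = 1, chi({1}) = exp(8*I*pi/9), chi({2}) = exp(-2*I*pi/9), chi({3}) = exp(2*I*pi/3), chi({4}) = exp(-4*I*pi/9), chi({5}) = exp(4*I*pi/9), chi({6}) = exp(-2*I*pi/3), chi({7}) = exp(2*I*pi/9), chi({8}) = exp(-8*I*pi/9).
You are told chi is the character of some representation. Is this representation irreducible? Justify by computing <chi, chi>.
Irreducible: <chi, chi> = 1.

Reasoning: <chi, chi> = (1/|G|) sum_C |C| * |chi(C)|^2 = (1/9)[1*|1|^2 + 1*|exp(8*I*pi/9)|^2 + 1*|exp(-2*I*pi/9)|^2 + 1*|exp(2*I*pi/3)|^2 + 1*|exp(-4*I*pi/9)|^2 + 1*|exp(4*I*pi/9)|^2 + 1*|exp(-2*I*pi/3)|^2 + 1*|exp(2*I*pi/9)|^2 + 1*|exp(-8*I*pi/9)|^2]
  = (1/9)[(1) + (1) + (1) + (1) + (1) + (1) + (1) + (1) + (1)] = 9/9 = 1.
(Exp terms are combined using exp(i*s)*conj(exp(i*t)) = exp(i*(s-t)), and sums of them are collapsed using the identity that for every m > 1 the m distinct m-th roots of unity sum to 0, e.g. 1 + exp(2*I*pi/3) + exp(-2*I*pi/3) = 0.)
A character is irreducible iff <chi, chi> = 1, so this representation is irreducible.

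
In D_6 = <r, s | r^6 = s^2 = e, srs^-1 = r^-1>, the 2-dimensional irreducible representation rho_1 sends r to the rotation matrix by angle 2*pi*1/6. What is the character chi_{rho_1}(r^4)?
chi_{rho_1}(r^4) = 2*cos(2*pi*1*4/6) = -1

Derivation: rho_1(r^4) is rotation by angle 2*pi*1*4/6, whose trace is 2*cos(2*pi*1*4/6) = -1.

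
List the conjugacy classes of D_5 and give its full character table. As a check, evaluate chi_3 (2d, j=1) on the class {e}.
Conjugacy classes: {e} of size 1, {r^1, r^4} of size 2, {r^2, r^3} of size 2, {s, sr, ..., sr^4} of size 5.
Character table:
  irrep \ class              {e} (size 1)  {r^1, r^4} (size 2)  {r^2, r^3} (size 2)  {s, sr, ..., sr^4} (size 5)
  chi_1 (triv)               1             1                    1                    1                          
  chi_2 (sign: r->1, s->-1)  1             1                    1                    -1                         
  chi_3 (2d, j=1)            2             -1/2 + sqrt(5)/2     -sqrt(5)/2 - 1/2     0                          
  chi_4 (2d, j=2)            2             -sqrt(5)/2 - 1/2     -1/2 + sqrt(5)/2     0                          

Spot check: chi_3 (2d, j=1) on {e} = 2.

Explanation: D_5 has order 2*5 = 10 with 4 conjugacy classes, hence 4 irreducibles. Sum of squared dims 1 + 1 + 4 + 4 = 10 = |G|. Linear characters come from the abelianisation; the 2-dimensional irreps have character r^k -> 2*cos(2*pi*j*k/5), reflections -> 0.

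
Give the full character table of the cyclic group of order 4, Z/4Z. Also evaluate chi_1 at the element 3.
Character table of Z/4Z (irreps indexed chi_0,...,chi_3 with chi_k(m) = zeta_4^(k*m), zeta_4 = exp(2*pi*i/4)):
  irrep \ class  {0} (size 1)  {1} (size 1)  {2} (size 1)  {3} (size 1)
  chi_0          1             1             1             1           
  chi_1          1             I             -1            -I          
  chi_2          1             -1            1             -1          
  chi_3          1             -I            -1            I           

Spot check: chi_1(3) = zeta_4^(1*3) = zeta_4^3 = -I.

Details: Z/4Z is abelian, so all 4 irreducible complex representations are 1-dimensional. They are given by chi_k(m) = zeta_4^(k*m) for k = 0,...,3. Row orthogonality: sum_m chi_k(m) conj(chi_l(m)) = 4 * [k = l].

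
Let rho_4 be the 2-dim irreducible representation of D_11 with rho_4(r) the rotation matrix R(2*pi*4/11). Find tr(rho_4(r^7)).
chi_{rho_4}(r^7) = 2*cos(2*pi*4*7/11) = -2*cos(pi/11)

Derivation: rho_4(r^7) is rotation by angle 2*pi*4*7/11, whose trace is 2*cos(2*pi*4*7/11) = -2*cos(pi/11).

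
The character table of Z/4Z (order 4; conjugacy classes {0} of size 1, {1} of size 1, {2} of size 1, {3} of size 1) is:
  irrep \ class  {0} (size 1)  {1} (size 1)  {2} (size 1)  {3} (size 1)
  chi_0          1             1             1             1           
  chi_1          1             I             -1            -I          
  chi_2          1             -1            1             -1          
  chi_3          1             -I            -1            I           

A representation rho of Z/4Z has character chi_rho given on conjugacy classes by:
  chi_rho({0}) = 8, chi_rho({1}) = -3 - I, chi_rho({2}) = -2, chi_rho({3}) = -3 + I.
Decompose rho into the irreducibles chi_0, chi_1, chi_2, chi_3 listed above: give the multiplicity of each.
Multiplicities: chi_0: 0, chi_1: 2, chi_2: 3, chi_3: 3.

Details: Use <chi_rho, chi> = (1/|G|) sum_C |C| * chi_rho(C) * conj(chi(C)) with |G| = 4 for each irreducible chi in the table:
  <chi_rho, chi_0> = (1/4)[1*(8)*conj(1) + 1*(-3 - I)*conj(1) + 1*(-2)*conj(1) + 1*(-3 + I)*conj(1)]
      = (1/4)[(8) + (-3 - I) + (-2) + (-3 + I)] = 0/4 = 0
  <chi_rho, chi_1> = (1/4)[1*(8)*conj(1) + 1*(-3 - I)*conj(I) + 1*(-2)*conj(-1) + 1*(-3 + I)*conj(-I)]
      = (1/4)[(8) + (-1 + 3*I) + (2) + (-1 - 3*I)] = 8/4 = 2
  <chi_rho, chi_2> = (1/4)[1*(8)*conj(1) + 1*(-3 - I)*conj(-1) + 1*(-2)*conj(1) + 1*(-3 + I)*conj(-1)]
      = (1/4)[(8) + (3 + I) + (-2) + (3 - I)] = 12/4 = 3
  <chi_rho, chi_3> = (1/4)[1*(8)*conj(1) + 1*(-3 - I)*conj(-I) + 1*(-2)*conj(-1) + 1*(-3 + I)*conj(I)]
      = (1/4)[(8) + (1 - 3*I) + (2) + (1 + 3*I)] = 12/4 = 3
(Exp terms are combined using exp(i*s)*conj(exp(i*t)) = exp(i*(s-t)), and sums of them are collapsed using the identity that for every m > 1 the m distinct m-th roots of unity sum to 0, e.g. 1 + exp(2*I*pi/3) + exp(-2*I*pi/3) = 0.)
Dimension check: dim(rho) = sum (mult * dim) = 0*1 + 2*1 + 3*1 + 3*1 = 8 = chi_rho(e) = 8.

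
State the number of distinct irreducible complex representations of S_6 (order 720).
11

The number of irreducible complex representations of a finite group equals its number of conjugacy classes. Conjugacy classes in S_6 correspond to cycle types, i.e. partitions of 6; there are p(6) = 11 of them, so S_6 (order 720) has exactly 11 irreducible complex representations.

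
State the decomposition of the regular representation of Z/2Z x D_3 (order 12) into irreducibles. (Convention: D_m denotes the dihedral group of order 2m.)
Each irreducible V_i of dimension d_i appears with multiplicity d_i, i.e. rho_reg = (direct sum over all irreducibles V_i) d_i V_i. The irreducible dimensions for Z/2Z x D_3 are 1, 1, 1, 1, 2, 2: 4 irreducibles of dimension 1, each with multiplicity 1; 2 irreducibles of dimension 2, each with multiplicity 2. Total dimension 4*1*1 + 2*2*2 = 12 = |G|.

Working: General theorem: in the regular representation of a finite group G, each irreducible appears with multiplicity equal to its dimension. Check: dim(rho_reg) = sum d_i^2 = 1 + 1 + 1 + 1 + 4 + 4 = 12 = |G|.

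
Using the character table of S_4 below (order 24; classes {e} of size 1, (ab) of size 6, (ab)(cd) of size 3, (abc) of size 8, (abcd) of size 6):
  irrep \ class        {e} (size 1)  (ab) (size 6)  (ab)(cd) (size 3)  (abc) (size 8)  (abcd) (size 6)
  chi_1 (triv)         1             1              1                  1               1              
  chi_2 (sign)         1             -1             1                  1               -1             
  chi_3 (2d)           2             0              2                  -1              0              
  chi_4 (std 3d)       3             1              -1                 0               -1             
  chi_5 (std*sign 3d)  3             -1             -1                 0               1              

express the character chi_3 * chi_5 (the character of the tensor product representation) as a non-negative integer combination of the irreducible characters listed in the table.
chi_3 tensor chi_5 = chi_4 + chi_5 (all other irreducibles have multiplicity 0).

Derivation: The character of a tensor product is the pointwise product (chi_3 * chi_5)(C) = chi_3(C) * chi_5(C):
  {e}: (2)*(3), (ab): (0)*(-1), (ab)(cd): (2)*(-1), (abc): (-1)*(0), (abcd): (0)*(1)
so (chi_3 * chi_5) takes values
  {e} -> 6, (ab) -> 0, (ab)(cd) -> -2, (abc) -> 0, (abcd) -> 0.
Now take the inner product of this character with each irreducible chi from the table, <chi_3*chi_5, chi> = (1/24) sum_C |C| (chi_3*chi_5)(C) conj(chi(C)):
  <chi_3*chi_5, chi_1> = (1/24)[1*(6)*conj(1) + 6*(0)*conj(1) + 3*(-2)*conj(1) + 8*(0)*conj(1) + 6*(0)*conj(1)]
      = (1/24)[(6) + (0) + (-6) + (0) + (0)] = 0/24 = 0
  <chi_3*chi_5, chi_2> = (1/24)[1*(6)*conj(1) + 6*(0)*conj(-1) + 3*(-2)*conj(1) + 8*(0)*conj(1) + 6*(0)*conj(-1)]
      = (1/24)[(6) + (0) + (-6) + (0) + (0)] = 0/24 = 0
  <chi_3*chi_5, chi_3> = (1/24)[1*(6)*conj(2) + 6*(0)*conj(0) + 3*(-2)*conj(2) + 8*(0)*conj(-1) + 6*(0)*conj(0)]
      = (1/24)[(12) + (0) + (-12) + (0) + (0)] = 0/24 = 0
  <chi_3*chi_5, chi_4> = (1/24)[1*(6)*conj(3) + 6*(0)*conj(1) + 3*(-2)*conj(-1) + 8*(0)*conj(0) + 6*(0)*conj(-1)]
      = (1/24)[(18) + (0) + (6) + (0) + (0)] = 24/24 = 1
  <chi_3*chi_5, chi_5> = (1/24)[1*(6)*conj(3) + 6*(0)*conj(-1) + 3*(-2)*conj(-1) + 8*(0)*conj(0) + 6*(0)*conj(1)]
      = (1/24)[(18) + (0) + (6) + (0) + (0)] = 24/24 = 1
Hence the multiplicities are chi_4: 1, chi_5: 1. Dimension check: dim(chi_3)*dim(chi_5) = 2*3 = 6 and sum (mult * dim) = 1*3 + 1*3 = 6.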